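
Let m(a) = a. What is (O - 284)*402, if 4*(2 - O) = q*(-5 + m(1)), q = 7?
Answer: -110550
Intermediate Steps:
O = 9 (O = 2 - 7*(-5 + 1)/4 = 2 - 7*(-4)/4 = 2 - 1/4*(-28) = 2 + 7 = 9)
(O - 284)*402 = (9 - 284)*402 = -275*402 = -110550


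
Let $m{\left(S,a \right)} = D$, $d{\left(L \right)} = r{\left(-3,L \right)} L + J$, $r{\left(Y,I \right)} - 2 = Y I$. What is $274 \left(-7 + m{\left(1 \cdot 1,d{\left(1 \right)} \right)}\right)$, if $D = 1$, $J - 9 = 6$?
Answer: $-1644$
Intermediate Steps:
$J = 15$ ($J = 9 + 6 = 15$)
$r{\left(Y,I \right)} = 2 + I Y$ ($r{\left(Y,I \right)} = 2 + Y I = 2 + I Y$)
$d{\left(L \right)} = 15 + L \left(2 - 3 L\right)$ ($d{\left(L \right)} = \left(2 + L \left(-3\right)\right) L + 15 = \left(2 - 3 L\right) L + 15 = L \left(2 - 3 L\right) + 15 = 15 + L \left(2 - 3 L\right)$)
$m{\left(S,a \right)} = 1$
$274 \left(-7 + m{\left(1 \cdot 1,d{\left(1 \right)} \right)}\right) = 274 \left(-7 + 1\right) = 274 \left(-6\right) = -1644$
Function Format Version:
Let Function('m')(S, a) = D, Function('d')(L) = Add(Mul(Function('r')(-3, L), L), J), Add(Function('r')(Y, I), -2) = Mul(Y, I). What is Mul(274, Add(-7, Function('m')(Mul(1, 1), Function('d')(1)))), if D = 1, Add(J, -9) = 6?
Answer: -1644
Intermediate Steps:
J = 15 (J = Add(9, 6) = 15)
Function('r')(Y, I) = Add(2, Mul(I, Y)) (Function('r')(Y, I) = Add(2, Mul(Y, I)) = Add(2, Mul(I, Y)))
Function('d')(L) = Add(15, Mul(L, Add(2, Mul(-3, L)))) (Function('d')(L) = Add(Mul(Add(2, Mul(L, -3)), L), 15) = Add(Mul(Add(2, Mul(-3, L)), L), 15) = Add(Mul(L, Add(2, Mul(-3, L))), 15) = Add(15, Mul(L, Add(2, Mul(-3, L)))))
Function('m')(S, a) = 1
Mul(274, Add(-7, Function('m')(Mul(1, 1), Function('d')(1)))) = Mul(274, Add(-7, 1)) = Mul(274, -6) = -1644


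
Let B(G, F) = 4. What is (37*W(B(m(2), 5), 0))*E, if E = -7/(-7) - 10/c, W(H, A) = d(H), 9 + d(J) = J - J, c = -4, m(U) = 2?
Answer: -2331/2 ≈ -1165.5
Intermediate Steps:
d(J) = -9 (d(J) = -9 + (J - J) = -9 + 0 = -9)
W(H, A) = -9
E = 7/2 (E = -7/(-7) - 10/(-4) = -7*(-⅐) - 10*(-¼) = 1 + 5/2 = 7/2 ≈ 3.5000)
(37*W(B(m(2), 5), 0))*E = (37*(-9))*(7/2) = -333*7/2 = -2331/2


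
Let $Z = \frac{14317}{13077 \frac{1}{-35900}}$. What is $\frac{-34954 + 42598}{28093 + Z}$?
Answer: $- \frac{99960588}{146608139} \approx -0.68182$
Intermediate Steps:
$Z = - \frac{513980300}{13077}$ ($Z = \frac{14317}{13077 \left(- \frac{1}{35900}\right)} = \frac{14317}{- \frac{13077}{35900}} = 14317 \left(- \frac{35900}{13077}\right) = - \frac{513980300}{13077} \approx -39304.0$)
$\frac{-34954 + 42598}{28093 + Z} = \frac{-34954 + 42598}{28093 - \frac{513980300}{13077}} = \frac{7644}{- \frac{146608139}{13077}} = 7644 \left(- \frac{13077}{146608139}\right) = - \frac{99960588}{146608139}$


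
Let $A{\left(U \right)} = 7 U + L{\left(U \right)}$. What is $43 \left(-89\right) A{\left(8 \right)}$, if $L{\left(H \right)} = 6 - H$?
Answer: $-206658$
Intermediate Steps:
$A{\left(U \right)} = 6 + 6 U$ ($A{\left(U \right)} = 7 U - \left(-6 + U\right) = 6 + 6 U$)
$43 \left(-89\right) A{\left(8 \right)} = 43 \left(-89\right) \left(6 + 6 \cdot 8\right) = - 3827 \left(6 + 48\right) = \left(-3827\right) 54 = -206658$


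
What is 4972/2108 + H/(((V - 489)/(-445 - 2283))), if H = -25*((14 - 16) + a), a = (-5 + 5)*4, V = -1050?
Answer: 73795777/811053 ≈ 90.988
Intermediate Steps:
a = 0 (a = 0*4 = 0)
H = 50 (H = -25*((14 - 16) + 0) = -25*(-2 + 0) = -25*(-2) = 50)
4972/2108 + H/(((V - 489)/(-445 - 2283))) = 4972/2108 + 50/(((-1050 - 489)/(-445 - 2283))) = 4972*(1/2108) + 50/((-1539/(-2728))) = 1243/527 + 50/((-1539*(-1/2728))) = 1243/527 + 50/(1539/2728) = 1243/527 + 50*(2728/1539) = 1243/527 + 136400/1539 = 73795777/811053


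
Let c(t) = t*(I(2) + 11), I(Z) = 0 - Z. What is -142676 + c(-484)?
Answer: -147032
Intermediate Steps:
I(Z) = -Z
c(t) = 9*t (c(t) = t*(-1*2 + 11) = t*(-2 + 11) = t*9 = 9*t)
-142676 + c(-484) = -142676 + 9*(-484) = -142676 - 4356 = -147032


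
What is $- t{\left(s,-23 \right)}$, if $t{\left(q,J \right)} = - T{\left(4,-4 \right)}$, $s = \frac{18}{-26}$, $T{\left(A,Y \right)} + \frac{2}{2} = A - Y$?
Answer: $7$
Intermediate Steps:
$T{\left(A,Y \right)} = -1 + A - Y$ ($T{\left(A,Y \right)} = -1 + \left(A - Y\right) = -1 + A - Y$)
$s = - \frac{9}{13}$ ($s = 18 \left(- \frac{1}{26}\right) = - \frac{9}{13} \approx -0.69231$)
$t{\left(q,J \right)} = -7$ ($t{\left(q,J \right)} = - (-1 + 4 - -4) = - (-1 + 4 + 4) = \left(-1\right) 7 = -7$)
$- t{\left(s,-23 \right)} = \left(-1\right) \left(-7\right) = 7$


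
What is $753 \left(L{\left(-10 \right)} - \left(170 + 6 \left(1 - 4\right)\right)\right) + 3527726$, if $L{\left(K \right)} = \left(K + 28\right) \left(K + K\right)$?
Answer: $3142190$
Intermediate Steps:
$L{\left(K \right)} = 2 K \left(28 + K\right)$ ($L{\left(K \right)} = \left(28 + K\right) 2 K = 2 K \left(28 + K\right)$)
$753 \left(L{\left(-10 \right)} - \left(170 + 6 \left(1 - 4\right)\right)\right) + 3527726 = 753 \left(2 \left(-10\right) \left(28 - 10\right) - \left(170 + 6 \left(1 - 4\right)\right)\right) + 3527726 = 753 \left(2 \left(-10\right) 18 - \left(170 + 6 \left(-3\right)\right)\right) + 3527726 = 753 \left(-360 - 152\right) + 3527726 = 753 \left(-512\right) + 3527726 = -385536 + 3527726 = 3142190$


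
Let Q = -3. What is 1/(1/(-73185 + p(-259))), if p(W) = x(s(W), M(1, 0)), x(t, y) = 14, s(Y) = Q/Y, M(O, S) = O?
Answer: -73171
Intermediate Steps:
s(Y) = -3/Y
p(W) = 14
1/(1/(-73185 + p(-259))) = 1/(1/(-73185 + 14)) = 1/(1/(-73171)) = 1/(-1/73171) = -73171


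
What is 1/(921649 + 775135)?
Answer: 1/1696784 ≈ 5.8935e-7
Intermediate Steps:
1/(921649 + 775135) = 1/1696784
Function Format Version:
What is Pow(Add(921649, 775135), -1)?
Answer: Rational(1, 1696784) ≈ 5.8935e-7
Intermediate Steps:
Pow(Add(921649, 775135), -1) = Pow(1696784, -1) = Rational(1, 1696784)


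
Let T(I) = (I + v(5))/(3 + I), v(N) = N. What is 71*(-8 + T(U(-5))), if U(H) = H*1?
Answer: -568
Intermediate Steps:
U(H) = H
T(I) = (5 + I)/(3 + I) (T(I) = (I + 5)/(3 + I) = (5 + I)/(3 + I))
71*(-8 + T(U(-5))) = 71*(-8 + (5 - 5)/(3 - 5)) = 71*(-8 + 0/(-2)) = 71*(-8 - 1/2*0) = 71*(-8 + 0) = 71*(-8) = -568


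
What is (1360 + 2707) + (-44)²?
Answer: 6003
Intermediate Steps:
(1360 + 2707) + (-44)² = 4067 + 1936 = 6003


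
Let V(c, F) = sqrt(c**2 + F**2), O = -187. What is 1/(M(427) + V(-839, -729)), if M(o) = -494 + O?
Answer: 681/771601 + sqrt(1235362)/771601 ≈ 0.0023231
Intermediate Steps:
V(c, F) = sqrt(F**2 + c**2)
M(o) = -681 (M(o) = -494 - 187 = -681)
1/(M(427) + V(-839, -729)) = 1/(-681 + sqrt((-729)**2 + (-839)**2)) = 1/(-681 + sqrt(531441 + 703921)) = 1/(-681 + sqrt(1235362))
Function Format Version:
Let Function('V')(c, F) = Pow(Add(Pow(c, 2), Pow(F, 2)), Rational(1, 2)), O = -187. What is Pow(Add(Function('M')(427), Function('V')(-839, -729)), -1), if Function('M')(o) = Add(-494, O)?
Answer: Add(Rational(681, 771601), Mul(Rational(1, 771601), Pow(1235362, Rational(1, 2)))) ≈ 0.0023231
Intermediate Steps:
Function('V')(c, F) = Pow(Add(Pow(F, 2), Pow(c, 2)), Rational(1, 2))
Function('M')(o) = -681 (Function('M')(o) = Add(-494, -187) = -681)
Pow(Add(Function('M')(427), Function('V')(-839, -729)), -1) = Pow(Add(-681, Pow(Add(Pow(-729, 2), Pow(-839, 2)), Rational(1, 2))), -1) = Pow(Add(-681, Pow(Add(531441, 703921), Rational(1, 2))), -1) = Pow(Add(-681, Pow(1235362, Rational(1, 2))), -1)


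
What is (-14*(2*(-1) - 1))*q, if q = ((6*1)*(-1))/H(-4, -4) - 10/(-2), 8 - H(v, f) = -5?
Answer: 2478/13 ≈ 190.62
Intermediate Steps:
H(v, f) = 13 (H(v, f) = 8 - 1*(-5) = 8 + 5 = 13)
q = 59/13 (q = ((6*1)*(-1))/13 - 10/(-2) = (6*(-1))*(1/13) - 10*(-1/2) = -6*1/13 + 5 = -6/13 + 5 = 59/13 ≈ 4.5385)
(-14*(2*(-1) - 1))*q = -14*(2*(-1) - 1)*(59/13) = -14*(-2 - 1)*(59/13) = -14*(-3)*(59/13) = 42*(59/13) = 2478/13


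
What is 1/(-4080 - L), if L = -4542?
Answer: 1/462 ≈ 0.0021645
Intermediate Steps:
1/(-4080 - L) = 1/(-4080 - 1*(-4542)) = 1/(-4080 + 4542) = 1/462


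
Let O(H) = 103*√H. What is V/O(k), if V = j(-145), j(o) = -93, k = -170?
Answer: 93*I*√170/17510 ≈ 0.06925*I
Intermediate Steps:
V = -93
V/O(k) = -93*(-I*√170/17510) = -(-93)*I*√170/17510 = 93*I*√170/17510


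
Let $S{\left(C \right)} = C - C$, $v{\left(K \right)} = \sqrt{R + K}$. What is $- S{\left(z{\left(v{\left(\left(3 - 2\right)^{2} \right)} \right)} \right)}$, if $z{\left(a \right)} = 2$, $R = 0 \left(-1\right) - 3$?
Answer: $0$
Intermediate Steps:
$R = -3$ ($R = 0 - 3 = -3$)
$v{\left(K \right)} = \sqrt{-3 + K}$
$S{\left(C \right)} = 0$
$- S{\left(z{\left(v{\left(\left(3 - 2\right)^{2} \right)} \right)} \right)} = \left(-1\right) 0 = 0$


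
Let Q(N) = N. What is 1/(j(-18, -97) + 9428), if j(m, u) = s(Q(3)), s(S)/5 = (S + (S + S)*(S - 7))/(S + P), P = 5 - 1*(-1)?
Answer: 3/28249 ≈ 0.00010620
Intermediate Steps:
P = 6 (P = 5 + 1 = 6)
s(S) = 5*(S + 2*S*(-7 + S))/(6 + S) (s(S) = 5*((S + (S + S)*(S - 7))/(S + 6)) = 5*((S + (2*S)*(-7 + S))/(6 + S)) = 5*((S + 2*S*(-7 + S))/(6 + S)) = 5*(S + 2*S*(-7 + S))/(6 + S))
j(m, u) = -35/3 (j(m, u) = 5*3*(-13 + 2*3)/(6 + 3) = 5*3*(-13 + 6)/9 = 5*3*(⅑)*(-7) = -35/3)
1/(j(-18, -97) + 9428) = 1/(-35/3 + 9428) = 1/(28249/3) = 3/28249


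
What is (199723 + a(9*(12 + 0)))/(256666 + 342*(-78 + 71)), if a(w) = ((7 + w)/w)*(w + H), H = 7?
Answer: 21583309/27461376 ≈ 0.78595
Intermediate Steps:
a(w) = (7 + w)²/w (a(w) = ((7 + w)/w)*(w + 7) = ((7 + w)/w)*(7 + w) = (7 + w)²/w)
(199723 + a(9*(12 + 0)))/(256666 + 342*(-78 + 71)) = (199723 + (14 + 9*(12 + 0) + 49/((9*(12 + 0)))))/(256666 + 342*(-78 + 71)) = (199723 + (14 + 9*12 + 49/((9*12))))/(256666 + 342*(-7)) = (199723 + (14 + 108 + 49/108))/(256666 - 2394) = (199723 + (14 + 108 + 49*(1/108)))/254272 = (199723 + (14 + 108 + 49/108))*(1/254272) = (199723 + 13225/108)*(1/254272) = (21583309/108)*(1/254272) = 21583309/27461376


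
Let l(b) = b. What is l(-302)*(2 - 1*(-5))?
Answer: -2114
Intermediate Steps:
l(-302)*(2 - 1*(-5)) = -302*(2 - 1*(-5)) = -302*(2 + 5) = -302*7 = -2114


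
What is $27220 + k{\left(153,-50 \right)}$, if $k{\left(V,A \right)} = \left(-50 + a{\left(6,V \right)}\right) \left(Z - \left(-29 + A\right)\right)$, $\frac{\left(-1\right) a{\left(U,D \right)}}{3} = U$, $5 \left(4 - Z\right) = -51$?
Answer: $\frac{104412}{5} \approx 20882.0$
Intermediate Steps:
$Z = \frac{71}{5}$ ($Z = 4 - - \frac{51}{5} = 4 + \frac{51}{5} = \frac{71}{5} \approx 14.2$)
$a{\left(U,D \right)} = - 3 U$
$k{\left(V,A \right)} = - \frac{14688}{5} + 68 A$ ($k{\left(V,A \right)} = \left(-50 - 18\right) \left(\frac{71}{5} - \left(-29 + A\right)\right) = \left(-50 - 18\right) \left(\frac{216}{5} - A\right) = - 68 \left(\frac{216}{5} - A\right) = - \frac{14688}{5} + 68 A$)
$27220 + k{\left(153,-50 \right)} = 27220 + \left(- \frac{14688}{5} + 68 \left(-50\right)\right) = 27220 - \frac{31688}{5} = \frac{104412}{5}$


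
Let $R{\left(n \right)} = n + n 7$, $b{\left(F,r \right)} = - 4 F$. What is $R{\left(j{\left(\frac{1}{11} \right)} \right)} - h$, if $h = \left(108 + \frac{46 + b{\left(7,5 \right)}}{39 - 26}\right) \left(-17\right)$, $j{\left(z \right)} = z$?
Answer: $\frac{266018}{143} \approx 1860.3$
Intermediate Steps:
$R{\left(n \right)} = 8 n$ ($R{\left(n \right)} = n + 7 n = 8 n$)
$h = - \frac{24174}{13}$ ($h = \left(108 + \frac{46 - 28}{39 - 26}\right) \left(-17\right) = \left(108 + \frac{46 - 28}{13}\right) \left(-17\right) = \left(108 + 18 \cdot \frac{1}{13}\right) \left(-17\right) = \left(108 + \frac{18}{13}\right) \left(-17\right) = \frac{1422}{13} \left(-17\right) = - \frac{24174}{13} \approx -1859.5$)
$R{\left(j{\left(\frac{1}{11} \right)} \right)} - h = \frac{8}{11} - - \frac{24174}{13} = 8 \cdot \frac{1}{11} + \frac{24174}{13} = \frac{8}{11} + \frac{24174}{13} = \frac{266018}{143}$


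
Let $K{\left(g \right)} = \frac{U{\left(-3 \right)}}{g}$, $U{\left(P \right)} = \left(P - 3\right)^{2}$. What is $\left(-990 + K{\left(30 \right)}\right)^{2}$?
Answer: $\frac{24443136}{25} \approx 9.7773 \cdot 10^{5}$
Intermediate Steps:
$U{\left(P \right)} = \left(-3 + P\right)^{2}$
$K{\left(g \right)} = \frac{36}{g}$ ($K{\left(g \right)} = \frac{\left(-3 - 3\right)^{2}}{g} = \frac{\left(-6\right)^{2}}{g} = \frac{36}{g}$)
$\left(-990 + K{\left(30 \right)}\right)^{2} = \left(-990 + \frac{36}{30}\right)^{2} = \left(-990 + 36 \cdot \frac{1}{30}\right)^{2} = \left(-990 + \frac{6}{5}\right)^{2} = \left(- \frac{4944}{5}\right)^{2} = \frac{24443136}{25}$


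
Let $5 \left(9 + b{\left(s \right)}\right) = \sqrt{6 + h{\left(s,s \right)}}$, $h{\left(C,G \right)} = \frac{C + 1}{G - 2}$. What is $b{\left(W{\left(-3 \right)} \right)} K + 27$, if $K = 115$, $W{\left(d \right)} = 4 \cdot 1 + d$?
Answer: $-962$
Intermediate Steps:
$h{\left(C,G \right)} = \frac{1 + C}{-2 + G}$
$W{\left(d \right)} = 4 + d$
$b{\left(s \right)} = -9 + \frac{\sqrt{6 + \frac{1 + s}{-2 + s}}}{5}$
$b{\left(W{\left(-3 \right)} \right)} K + 27 = \left(-9 + \frac{\sqrt{\frac{-11 + 7 \left(4 - 3\right)}{-2 + \left(4 - 3\right)}}}{5}\right) 115 + 27 = \left(-9 + \frac{\sqrt{\frac{-11 + 7 \cdot 1}{-2 + 1}}}{5}\right) 115 + 27 = \left(-9 + \frac{\sqrt{\frac{-11 + 7}{-1}}}{5}\right) 115 + 27 = \left(-9 + \frac{\sqrt{\left(-1\right) \left(-4\right)}}{5}\right) 115 + 27 = \left(-9 + \frac{\sqrt{4}}{5}\right) 115 + 27 = \left(-9 + \frac{1}{5} \cdot 2\right) 115 + 27 = \left(-9 + \frac{2}{5}\right) 115 + 27 = \left(- \frac{43}{5}\right) 115 + 27 = -989 + 27 = -962$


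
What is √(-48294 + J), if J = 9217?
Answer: I*√39077 ≈ 197.68*I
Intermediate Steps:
√(-48294 + J) = √(-48294 + 9217) = √(-39077) = I*√39077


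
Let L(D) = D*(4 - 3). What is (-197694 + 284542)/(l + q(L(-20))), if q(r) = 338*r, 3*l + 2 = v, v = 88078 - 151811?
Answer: -86848/28005 ≈ -3.1012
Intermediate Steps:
L(D) = D (L(D) = D*1 = D)
v = -63733
l = -21245 (l = -⅔ + (⅓)*(-63733) = -⅔ - 63733/3 = -21245)
(-197694 + 284542)/(l + q(L(-20))) = (-197694 + 284542)/(-21245 + 338*(-20)) = 86848/(-21245 - 6760) = 86848/(-28005) = 86848*(-1/28005) = -86848/28005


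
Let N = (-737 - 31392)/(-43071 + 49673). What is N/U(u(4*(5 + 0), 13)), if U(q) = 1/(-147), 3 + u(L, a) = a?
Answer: 4722963/6602 ≈ 715.38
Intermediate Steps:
u(L, a) = -3 + a
N = -32129/6602 ≈ -4.8666
U(q) = -1/147
N/U(u(4*(5 + 0), 13)) = -32129/(6602*(-1/147)) = -32129/6602*(-147) = 4722963/6602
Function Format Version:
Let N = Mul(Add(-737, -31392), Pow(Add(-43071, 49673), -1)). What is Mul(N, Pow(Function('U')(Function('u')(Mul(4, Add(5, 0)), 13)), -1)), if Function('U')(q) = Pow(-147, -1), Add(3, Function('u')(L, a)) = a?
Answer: Rational(4722963, 6602) ≈ 715.38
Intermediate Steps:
Function('u')(L, a) = Add(-3, a)
N = Rational(-32129, 6602) (N = Mul(-32129, Pow(6602, -1)) = Mul(-32129, Rational(1, 6602)) = Rational(-32129, 6602) ≈ -4.8666)
Function('U')(q) = Rational(-1, 147)
Mul(N, Pow(Function('U')(Function('u')(Mul(4, Add(5, 0)), 13)), -1)) = Mul(Rational(-32129, 6602), Pow(Rational(-1, 147), -1)) = Mul(Rational(-32129, 6602), -147) = Rational(4722963, 6602)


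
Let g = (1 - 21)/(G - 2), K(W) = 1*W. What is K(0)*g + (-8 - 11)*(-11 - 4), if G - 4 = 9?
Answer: 285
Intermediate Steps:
G = 13 (G = 4 + 9 = 13)
K(W) = W
g = -20/11 (g = (1 - 21)/(13 - 2) = -20/11 ≈ -1.8182)
K(0)*g + (-8 - 11)*(-11 - 4) = 0*(-20/11) + (-8 - 11)*(-11 - 4) = 0 - 19*(-15) = 0 + 285 = 285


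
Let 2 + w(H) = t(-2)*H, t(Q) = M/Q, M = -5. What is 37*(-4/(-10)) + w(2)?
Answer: 89/5 ≈ 17.800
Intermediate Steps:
t(Q) = -5/Q
w(H) = -2 + 5*H/2 (w(H) = -2 + (-5/(-2))*H = -2 + (-5*(-½))*H = -2 + 5*H/2)
37*(-4/(-10)) + w(2) = 37*(-4/(-10)) + (-2 + (5/2)*2) = 37*(-4*(-⅒)) + (-2 + 5) = 37*(⅖) + 3 = 74/5 + 3 = 89/5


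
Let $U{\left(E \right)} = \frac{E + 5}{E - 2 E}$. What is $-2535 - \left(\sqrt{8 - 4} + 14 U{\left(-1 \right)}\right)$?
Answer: $-2593$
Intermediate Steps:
$U{\left(E \right)} = - \frac{5 + E}{E}$ ($U{\left(E \right)} = \frac{5 + E}{\left(-1\right) E} = \left(5 + E\right) \left(- \frac{1}{E}\right) = - \frac{5 + E}{E}$)
$-2535 - \left(\sqrt{8 - 4} + 14 U{\left(-1 \right)}\right) = -2535 - \left(\sqrt{8 - 4} + 14 \frac{-5 - -1}{-1}\right) = -2535 - \left(\sqrt{4} + 14 \left(- (-5 + 1)\right)\right) = -2535 - \left(2 + 14 \left(\left(-1\right) \left(-4\right)\right)\right) = -2535 - \left(2 + 14 \cdot 4\right) = -2535 - \left(2 + 56\right) = -2535 - 58 = -2593$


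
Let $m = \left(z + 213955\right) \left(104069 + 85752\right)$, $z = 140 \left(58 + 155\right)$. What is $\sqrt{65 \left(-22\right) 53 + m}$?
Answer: $\sqrt{46273538485} \approx 2.1511 \cdot 10^{5}$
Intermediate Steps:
$z = 29820$ ($z = 140 \cdot 213 = 29820$)
$m = 46273614275$ ($m = \left(29820 + 213955\right) \left(104069 + 85752\right) = 243775 \cdot 189821 = 46273614275$)
$\sqrt{65 \left(-22\right) 53 + m} = \sqrt{65 \left(-22\right) 53 + 46273614275} = \sqrt{\left(-1430\right) 53 + 46273614275} = \sqrt{-75790 + 46273614275} = \sqrt{46273538485}$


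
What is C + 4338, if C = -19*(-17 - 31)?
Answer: 5250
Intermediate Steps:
C = 912 (C = -19*(-48) = 912)
C + 4338 = 912 + 4338 = 5250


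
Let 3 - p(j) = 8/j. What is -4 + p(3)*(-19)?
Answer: -31/3 ≈ -10.333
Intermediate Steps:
p(j) = 3 - 8/j
-4 + p(3)*(-19) = -4 + (3 - 8/3)*(-19) = -4 + (⅓)*(-19) = -4 - 19/3 = -31/3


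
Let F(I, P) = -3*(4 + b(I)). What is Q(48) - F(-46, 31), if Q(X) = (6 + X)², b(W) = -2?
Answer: 2922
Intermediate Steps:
F(I, P) = -6 (F(I, P) = -3*(4 - 2) = -3*2 = -6)
Q(48) - F(-46, 31) = (6 + 48)² - 1*(-6) = 54² + 6 = 2916 + 6 = 2922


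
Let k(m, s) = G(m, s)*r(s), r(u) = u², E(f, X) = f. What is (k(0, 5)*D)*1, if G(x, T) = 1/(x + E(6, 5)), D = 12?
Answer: 50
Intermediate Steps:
G(x, T) = 1/(6 + x) (G(x, T) = 1/(x + 6) = 1/(6 + x))
k(m, s) = s²/(6 + m)
(k(0, 5)*D)*1 = ((5²/(6 + 0))*12)*1 = ((25/6)*12)*1 = 50*1 = 50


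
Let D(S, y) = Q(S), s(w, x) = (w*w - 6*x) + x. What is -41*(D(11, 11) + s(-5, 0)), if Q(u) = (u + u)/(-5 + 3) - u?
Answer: -123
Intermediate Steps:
s(w, x) = w² - 5*x (s(w, x) = (w² - 6*x) + x = w² - 5*x)
Q(u) = -2*u (Q(u) = (2*u)/(-2) - u = (2*u)*(-½) - u = -u - u = -2*u)
D(S, y) = -2*S
-41*(D(11, 11) + s(-5, 0)) = -41*(-2*11 + ((-5)² - 5*0)) = -41*(-22 + (25 + 0)) = -41*(-22 + 25) = -41*3 = -123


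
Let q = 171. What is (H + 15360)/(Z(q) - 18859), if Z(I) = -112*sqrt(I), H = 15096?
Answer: -574369704/353516857 + 10233216*sqrt(19)/353516857 ≈ -1.4986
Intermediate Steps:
(H + 15360)/(Z(q) - 18859) = (15096 + 15360)/(-336*sqrt(19) - 18859) = 30456/(-336*sqrt(19) - 18859) = 30456/(-18859 - 336*sqrt(19))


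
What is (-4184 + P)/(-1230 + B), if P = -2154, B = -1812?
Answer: 3169/1521 ≈ 2.0835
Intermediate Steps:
(-4184 + P)/(-1230 + B) = (-4184 - 2154)/(-1230 - 1812) = -6338/(-3042) = -6338*(-1/3042) = 3169/1521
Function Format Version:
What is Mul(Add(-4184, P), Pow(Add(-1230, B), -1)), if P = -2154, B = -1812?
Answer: Rational(3169, 1521) ≈ 2.0835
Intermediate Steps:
Mul(Add(-4184, P), Pow(Add(-1230, B), -1)) = Mul(Add(-4184, -2154), Pow(Add(-1230, -1812), -1)) = Mul(-6338, Pow(-3042, -1)) = Mul(-6338, Rational(-1, 3042)) = Rational(3169, 1521)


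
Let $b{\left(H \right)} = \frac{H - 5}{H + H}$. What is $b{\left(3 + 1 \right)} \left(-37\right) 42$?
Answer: $\frac{777}{4} \approx 194.25$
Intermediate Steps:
$b{\left(H \right)} = \frac{-5 + H}{2 H}$
$b{\left(3 + 1 \right)} \left(-37\right) 42 = \frac{-5 + \left(3 + 1\right)}{2 \left(3 + 1\right)} \left(-37\right) 42 = \frac{-5 + 4}{2 \cdot 4} \left(-37\right) 42 = \frac{1}{2} \cdot \frac{1}{4} \left(-1\right) \left(-37\right) 42 = \left(- \frac{1}{8}\right) \left(-37\right) 42 = \frac{37}{8} \cdot 42 = \frac{777}{4}$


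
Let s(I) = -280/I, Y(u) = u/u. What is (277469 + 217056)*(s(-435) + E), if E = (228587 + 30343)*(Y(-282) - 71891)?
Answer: -800863238831854100/87 ≈ -9.2053e+15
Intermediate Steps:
Y(u) = 1
E = -18614477700 (E = (228587 + 30343)*(1 - 71891) = 258930*(-71890) = -18614477700)
(277469 + 217056)*(s(-435) + E) = (277469 + 217056)*(-280/(-435) - 18614477700) = 494525*(-280*(-1/435) - 18614477700) = 494525*(56/87 - 18614477700) = 494525*(-1619459559844/87) = -800863238831854100/87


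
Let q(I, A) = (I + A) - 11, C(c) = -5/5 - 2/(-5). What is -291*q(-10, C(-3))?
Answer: 31428/5 ≈ 6285.6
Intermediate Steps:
C(c) = -⅗ (C(c) = -5*⅕ - 2*(-⅕) = -1 + ⅖ = -⅗)
q(I, A) = -11 + A + I (q(I, A) = (A + I) - 11 = -11 + A + I)
-291*q(-10, C(-3)) = -291*(-11 - ⅗ - 10) = -291*(-108/5) = 31428/5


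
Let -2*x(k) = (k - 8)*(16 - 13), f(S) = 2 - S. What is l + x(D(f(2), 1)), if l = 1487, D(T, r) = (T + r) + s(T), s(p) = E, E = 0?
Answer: 2995/2 ≈ 1497.5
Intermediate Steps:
s(p) = 0
D(T, r) = T + r (D(T, r) = (T + r) + 0 = T + r)
x(k) = 12 - 3*k/2 (x(k) = -(k - 8)*(16 - 13)/2 = -(-8 + k)*3/2 = -(-24 + 3*k)/2 = 12 - 3*k/2)
l + x(D(f(2), 1)) = 1487 + (12 - 3*((2 - 1*2) + 1)/2) = 1487 + (12 - 3*((2 - 2) + 1)/2) = 1487 + (12 - 3*(0 + 1)/2) = 1487 + (12 - 3/2*1) = 1487 + (12 - 3/2) = 1487 + 21/2 = 2995/2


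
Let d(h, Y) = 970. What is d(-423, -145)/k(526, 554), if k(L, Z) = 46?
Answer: 485/23 ≈ 21.087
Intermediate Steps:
d(-423, -145)/k(526, 554) = 970/46 = 970*(1/46) = 485/23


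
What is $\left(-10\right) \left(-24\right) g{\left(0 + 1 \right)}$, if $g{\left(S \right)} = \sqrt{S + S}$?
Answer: $240 \sqrt{2} \approx 339.41$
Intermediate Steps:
$g{\left(S \right)} = \sqrt{2} \sqrt{S}$ ($g{\left(S \right)} = \sqrt{2 S} = \sqrt{2} \sqrt{S}$)
$\left(-10\right) \left(-24\right) g{\left(0 + 1 \right)} = \left(-10\right) \left(-24\right) \sqrt{2} \sqrt{0 + 1} = 240 \sqrt{2} \sqrt{1} = 240 \sqrt{2} \cdot 1 = 240 \sqrt{2}$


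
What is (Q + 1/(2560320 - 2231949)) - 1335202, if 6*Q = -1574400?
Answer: -524606166341/328371 ≈ -1.5976e+6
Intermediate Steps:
Q = -262400 (Q = (⅙)*(-1574400) = -262400)
(Q + 1/(2560320 - 2231949)) - 1335202 = (-262400 + 1/(2560320 - 2231949)) - 1335202 = (-262400 + 1/328371) - 1335202 = -86164550399/328371 - 1335202 = -524606166341/328371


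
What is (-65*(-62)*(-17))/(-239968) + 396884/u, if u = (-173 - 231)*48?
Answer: -366839507/18177576 ≈ -20.181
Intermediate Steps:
u = -19392 (u = -404*48 = -19392)
(-65*(-62)*(-17))/(-239968) + 396884/u = (-65*(-62)*(-17))/(-239968) + 396884/(-19392) = (4030*(-17))*(-1/239968) + 396884*(-1/19392) = -68510*(-1/239968) - 99221/4848 = 34255/119984 - 99221/4848 = -366839507/18177576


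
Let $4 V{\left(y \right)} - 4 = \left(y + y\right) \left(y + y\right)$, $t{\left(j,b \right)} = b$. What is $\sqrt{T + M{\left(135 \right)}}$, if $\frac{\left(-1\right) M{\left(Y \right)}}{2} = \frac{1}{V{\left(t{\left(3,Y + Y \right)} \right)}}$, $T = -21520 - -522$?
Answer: $\frac{340 i \sqrt{965355042}}{72901} \approx 144.91 i$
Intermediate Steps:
$V{\left(y \right)} = 1 + y^{2}$ ($V{\left(y \right)} = 1 + \frac{\left(y + y\right) \left(y + y\right)}{4} = 1 + \frac{2 y 2 y}{4} = 1 + \frac{4 y^{2}}{4} = 1 + y^{2}$)
$T = -20998$ ($T = -21520 + 522 = -20998$)
$M{\left(Y \right)} = - \frac{2}{1 + 4 Y^{2}}$ ($M{\left(Y \right)} = - \frac{2}{1 + \left(Y + Y\right)^{2}} = - \frac{2}{1 + \left(2 Y\right)^{2}} = - \frac{2}{1 + 4 Y^{2}}$)
$\sqrt{T + M{\left(135 \right)}} = \sqrt{-20998 - \frac{2}{1 + 4 \cdot 135^{2}}} = \sqrt{-20998 - \frac{2}{1 + 4 \cdot 18225}} = \sqrt{-20998 - \frac{2}{1 + 72900}} = \sqrt{-20998 - \frac{2}{72901}} = \sqrt{- \frac{1530775200}{72901}} = \frac{340 i \sqrt{965355042}}{72901}$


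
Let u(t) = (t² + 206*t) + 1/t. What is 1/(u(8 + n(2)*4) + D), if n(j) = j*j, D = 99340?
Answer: 24/2516641 ≈ 9.5365e-6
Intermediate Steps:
n(j) = j²
u(t) = 1/t + t² + 206*t
1/(u(8 + n(2)*4) + D) = 1/((1 + (8 + 2²*4)²*(206 + (8 + 2²*4)))/(8 + 2²*4) + 99340) = 1/((1 + (8 + 4*4)²*(206 + (8 + 4*4)))/(8 + 4*4) + 99340) = 1/((1 + (8 + 16)²*(206 + (8 + 16)))/(8 + 16) + 99340) = 1/((1 + 24²*(206 + 24))/24 + 99340) = 1/((1 + 576*230)/24 + 99340) = 1/((1 + 132480)/24 + 99340) = 1/((1/24)*132481 + 99340) = 1/(132481/24 + 99340) = 1/(2516641/24) = 24/2516641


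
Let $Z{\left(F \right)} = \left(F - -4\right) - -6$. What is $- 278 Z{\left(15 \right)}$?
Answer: $-6950$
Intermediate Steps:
$Z{\left(F \right)} = 10 + F$ ($Z{\left(F \right)} = \left(F + 4\right) + 6 = \left(4 + F\right) + 6 = 10 + F$)
$- 278 Z{\left(15 \right)} = - 278 \left(10 + 15\right) = \left(-278\right) 25 = -6950$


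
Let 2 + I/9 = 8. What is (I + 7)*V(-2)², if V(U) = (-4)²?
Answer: 15616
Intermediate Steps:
I = 54 (I = -18 + 9*8 = -18 + 72 = 54)
V(U) = 16
(I + 7)*V(-2)² = (54 + 7)*16² = 61*256 = 15616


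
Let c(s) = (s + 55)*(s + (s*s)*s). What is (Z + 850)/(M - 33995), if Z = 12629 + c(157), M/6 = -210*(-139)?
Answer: 820464079/141145 ≈ 5812.9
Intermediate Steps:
M = 175140 (M = 6*(-210*(-139)) = 6*29190 = 175140)
c(s) = (55 + s)*(s + s³) (c(s) = (55 + s)*(s + s²*s) = (55 + s)*(s + s³))
Z = 820463229 (Z = 12629 + 157*(55 + 157 + 157³ + 55*157²) = 12629 + 157*(55 + 157 + 3869893 + 55*24649) = 12629 + 157*(55 + 157 + 3869893 + 1355695) = 12629 + 157*5225800 = 12629 + 820450600 = 820463229)
(Z + 850)/(M - 33995) = (820463229 + 850)/(175140 - 33995) = 820464079/141145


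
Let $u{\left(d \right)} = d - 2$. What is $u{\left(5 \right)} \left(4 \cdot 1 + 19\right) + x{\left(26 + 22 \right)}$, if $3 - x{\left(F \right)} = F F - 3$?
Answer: $-2229$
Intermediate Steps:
$u{\left(d \right)} = -2 + d$ ($u{\left(d \right)} = d - 2 = -2 + d$)
$x{\left(F \right)} = 6 - F^{2}$ ($x{\left(F \right)} = 3 - \left(F F - 3\right) = 3 - \left(F^{2} - 3\right) = 3 - \left(-3 + F^{2}\right) = 6 - F^{2}$)
$u{\left(5 \right)} \left(4 \cdot 1 + 19\right) + x{\left(26 + 22 \right)} = \left(-2 + 5\right) \left(4 \cdot 1 + 19\right) + \left(6 - \left(26 + 22\right)^{2}\right) = 3 \left(4 + 19\right) + \left(6 - 48^{2}\right) = 3 \cdot 23 + \left(6 - 2304\right) = 69 + \left(6 - 2304\right) = 69 - 2298 = -2229$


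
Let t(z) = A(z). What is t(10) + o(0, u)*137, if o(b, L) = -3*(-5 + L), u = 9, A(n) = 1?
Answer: -1643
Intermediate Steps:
t(z) = 1
o(b, L) = 15 - 3*L
t(10) + o(0, u)*137 = 1 + (15 - 3*9)*137 = 1 + (15 - 27)*137 = 1 - 12*137 = 1 - 1644 = -1643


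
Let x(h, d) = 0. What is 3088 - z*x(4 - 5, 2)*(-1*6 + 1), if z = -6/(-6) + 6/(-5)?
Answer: 3088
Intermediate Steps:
z = -⅕ (z = -6*(-⅙) + 6*(-⅕) = 1 - 6/5 = -⅕ ≈ -0.20000)
3088 - z*x(4 - 5, 2)*(-1*6 + 1) = 3088 - (-⅕*0)*(-1*6 + 1) = 3088 - 0*(-6 + 1) = 3088 - 0*(-5) = 3088 - 1*0 = 3088 + 0 = 3088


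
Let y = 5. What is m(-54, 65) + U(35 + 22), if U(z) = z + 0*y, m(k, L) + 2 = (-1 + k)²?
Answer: 3080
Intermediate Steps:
m(k, L) = -2 + (-1 + k)²
U(z) = z (U(z) = z + 0*5 = z + 0 = z)
m(-54, 65) + U(35 + 22) = (-2 + (-1 - 54)²) + (35 + 22) = (-2 + (-55)²) + 57 = (-2 + 3025) + 57 = 3023 + 57 = 3080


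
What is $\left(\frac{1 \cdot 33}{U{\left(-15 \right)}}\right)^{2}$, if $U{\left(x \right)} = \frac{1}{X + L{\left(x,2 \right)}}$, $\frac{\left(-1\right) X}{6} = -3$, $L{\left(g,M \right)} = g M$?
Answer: $156816$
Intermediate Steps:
$L{\left(g,M \right)} = M g$
$X = 18$ ($X = \left(-6\right) \left(-3\right) = 18$)
$U{\left(x \right)} = \frac{1}{18 + 2 x}$
$\left(\frac{1 \cdot 33}{U{\left(-15 \right)}}\right)^{2} = \left(\frac{1 \cdot 33}{\frac{1}{2} \frac{1}{9 - 15}}\right)^{2} = \left(\frac{33}{\frac{1}{2} \frac{1}{-6}}\right)^{2} = \left(\frac{33}{\frac{1}{2} \left(- \frac{1}{6}\right)}\right)^{2} = \left(\frac{33}{- \frac{1}{12}}\right)^{2} = \left(33 \left(-12\right)\right)^{2} = \left(-396\right)^{2} = 156816$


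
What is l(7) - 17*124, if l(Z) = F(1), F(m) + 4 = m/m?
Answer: -2111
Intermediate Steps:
F(m) = -3 (F(m) = -4 + m/m = -4 + 1 = -3)
l(Z) = -3
l(7) - 17*124 = -3 - 17*124 = -3 - 2108 = -2111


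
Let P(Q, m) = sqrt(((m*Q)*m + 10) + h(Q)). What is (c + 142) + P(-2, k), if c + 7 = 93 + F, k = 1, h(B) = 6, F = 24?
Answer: 252 + sqrt(14) ≈ 255.74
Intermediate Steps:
c = 110 (c = -7 + (93 + 24) = -7 + 117 = 110)
P(Q, m) = sqrt(16 + Q*m**2) (P(Q, m) = sqrt(((m*Q)*m + 10) + 6) = sqrt(((Q*m)*m + 10) + 6) = sqrt((Q*m**2 + 10) + 6) = sqrt((10 + Q*m**2) + 6) = sqrt(16 + Q*m**2))
(c + 142) + P(-2, k) = (110 + 142) + sqrt(16 - 2*1**2) = 252 + sqrt(16 - 2*1) = 252 + sqrt(16 - 2) = 252 + sqrt(14)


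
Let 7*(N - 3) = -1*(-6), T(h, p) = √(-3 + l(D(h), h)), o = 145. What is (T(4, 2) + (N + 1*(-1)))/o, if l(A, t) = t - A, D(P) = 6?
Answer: 4/203 + I*√5/145 ≈ 0.019704 + 0.015421*I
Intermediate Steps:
T(h, p) = √(-9 + h) (T(h, p) = √(-3 + (h - 1*6)) = √(-3 + (h - 6)) = √(-3 + (-6 + h)) = √(-9 + h))
N = 27/7 (N = 3 + (-1*(-6))/7 = 3 + (⅐)*6 = 3 + 6/7 = 27/7 ≈ 3.8571)
(T(4, 2) + (N + 1*(-1)))/o = (√(-9 + 4) + (27/7 + 1*(-1)))/145 = (√(-5) + (27/7 - 1))*(1/145) = (I*√5 + 20/7)*(1/145) = (20/7 + I*√5)*(1/145) = 4/203 + I*√5/145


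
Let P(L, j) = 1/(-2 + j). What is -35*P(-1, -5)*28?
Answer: 140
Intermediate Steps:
-35*P(-1, -5)*28 = -35/(-2 - 5)*28 = -35/(-7)*28 = -35*(-1/7)*28 = 5*28 = 140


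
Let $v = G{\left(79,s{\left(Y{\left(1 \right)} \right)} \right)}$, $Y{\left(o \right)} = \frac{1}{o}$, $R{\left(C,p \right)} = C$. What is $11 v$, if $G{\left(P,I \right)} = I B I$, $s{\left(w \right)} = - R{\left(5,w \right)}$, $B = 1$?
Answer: $275$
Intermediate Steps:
$s{\left(w \right)} = -5$ ($s{\left(w \right)} = \left(-1\right) 5 = -5$)
$G{\left(P,I \right)} = I^{2}$ ($G{\left(P,I \right)} = I 1 I = I I = I^{2}$)
$v = 25$ ($v = \left(-5\right)^{2} = 25$)
$11 v = 11 \cdot 25 = 275$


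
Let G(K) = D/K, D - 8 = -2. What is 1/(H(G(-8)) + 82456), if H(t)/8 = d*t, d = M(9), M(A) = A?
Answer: 1/82402 ≈ 1.2136e-5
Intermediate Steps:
D = 6 (D = 8 - 2 = 6)
d = 9
G(K) = 6/K
H(t) = 72*t (H(t) = 8*(9*t) = 72*t)
1/(H(G(-8)) + 82456) = 1/(72*(6/(-8)) + 82456) = 1/(72*(6*(-⅛)) + 82456) = 1/(72*(-¾) + 82456) = 1/(-54 + 82456) = 1/82402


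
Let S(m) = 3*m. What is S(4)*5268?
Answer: 63216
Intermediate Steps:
S(4)*5268 = (3*4)*5268 = 12*5268 = 63216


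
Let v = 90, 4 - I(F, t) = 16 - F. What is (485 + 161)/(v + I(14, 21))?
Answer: 323/46 ≈ 7.0217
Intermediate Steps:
I(F, t) = -12 + F (I(F, t) = 4 - (16 - F) = 4 + (-16 + F) = -12 + F)
(485 + 161)/(v + I(14, 21)) = (485 + 161)/(90 + (-12 + 14)) = 646/(90 + 2) = 646/92 = 646*(1/92) = 323/46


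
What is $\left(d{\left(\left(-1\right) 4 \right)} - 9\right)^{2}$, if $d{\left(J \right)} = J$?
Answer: $169$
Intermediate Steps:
$\left(d{\left(\left(-1\right) 4 \right)} - 9\right)^{2} = \left(\left(-1\right) 4 - 9\right)^{2} = \left(-4 - 9\right)^{2} = \left(-13\right)^{2} = 169$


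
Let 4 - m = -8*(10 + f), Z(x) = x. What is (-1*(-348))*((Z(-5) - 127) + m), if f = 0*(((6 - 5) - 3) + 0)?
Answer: -16704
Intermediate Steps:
f = 0 (f = 0*((1 - 3) + 0) = 0*(-2 + 0) = 0*(-2) = 0)
m = 84 (m = 4 - (-8)*(10 + 0) = 4 - (-8)*10 = 4 - 1*(-80) = 4 + 80 = 84)
(-1*(-348))*((Z(-5) - 127) + m) = (-1*(-348))*((-5 - 127) + 84) = 348*(-132 + 84) = 348*(-48) = -16704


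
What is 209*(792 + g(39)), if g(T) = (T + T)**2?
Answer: 1437084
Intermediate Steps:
g(T) = 4*T**2 (g(T) = (2*T)**2 = 4*T**2)
209*(792 + g(39)) = 209*(792 + 4*39**2) = 209*(792 + 4*1521) = 209*(792 + 6084) = 209*6876 = 1437084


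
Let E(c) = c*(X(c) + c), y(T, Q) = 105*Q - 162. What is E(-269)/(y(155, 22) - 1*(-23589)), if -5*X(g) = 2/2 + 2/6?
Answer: 1086491/386055 ≈ 2.8143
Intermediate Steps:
X(g) = -4/15 (X(g) = -(2/2 + 2/6)/5 = -(2*(1/2) + 2*(1/6))/5 = -(1 + 1/3)/5 = -1/5*4/3 = -4/15)
y(T, Q) = -162 + 105*Q
E(c) = c*(-4/15 + c)
E(-269)/(y(155, 22) - 1*(-23589)) = ((1/15)*(-269)*(-4 + 15*(-269)))/((-162 + 105*22) - 1*(-23589)) = ((1/15)*(-269)*(-4 - 4035))/((-162 + 2310) + 23589) = ((1/15)*(-269)*(-4039))/(2148 + 23589) = (1086491/15)/25737 = (1086491/15)*(1/25737) = 1086491/386055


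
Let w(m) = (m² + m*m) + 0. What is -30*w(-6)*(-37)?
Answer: 79920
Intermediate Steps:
w(m) = 2*m² (w(m) = (m² + m²) + 0 = 2*m² + 0 = 2*m²)
-30*w(-6)*(-37) = -60*(-6)²*(-37) = -60*36*(-37) = -30*72*(-37) = -2160*(-37) = 79920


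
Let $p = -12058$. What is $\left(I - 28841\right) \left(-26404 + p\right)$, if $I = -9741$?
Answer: $1483940884$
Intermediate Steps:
$\left(I - 28841\right) \left(-26404 + p\right) = \left(-9741 - 28841\right) \left(-26404 - 12058\right) = \left(-38582\right) \left(-38462\right) = 1483940884$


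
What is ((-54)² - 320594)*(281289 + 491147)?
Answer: -245385923608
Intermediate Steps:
((-54)² - 320594)*(281289 + 491147) = (2916 - 320594)*772436 = -317678*772436 = -245385923608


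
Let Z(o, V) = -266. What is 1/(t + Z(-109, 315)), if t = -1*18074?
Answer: -1/18340 ≈ -5.4526e-5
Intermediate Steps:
t = -18074
1/(t + Z(-109, 315)) = 1/(-18074 - 266) = 1/(-18340) = -1/18340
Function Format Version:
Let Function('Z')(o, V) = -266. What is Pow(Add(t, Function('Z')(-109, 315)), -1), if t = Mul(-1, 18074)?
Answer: Rational(-1, 18340) ≈ -5.4526e-5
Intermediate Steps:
t = -18074
Pow(Add(t, Function('Z')(-109, 315)), -1) = Pow(Add(-18074, -266), -1) = Pow(-18340, -1) = Rational(-1, 18340)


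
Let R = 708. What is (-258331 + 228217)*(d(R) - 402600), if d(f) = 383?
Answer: 12112362738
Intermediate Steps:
(-258331 + 228217)*(d(R) - 402600) = (-258331 + 228217)*(383 - 402600) = -30114*(-402217) = 12112362738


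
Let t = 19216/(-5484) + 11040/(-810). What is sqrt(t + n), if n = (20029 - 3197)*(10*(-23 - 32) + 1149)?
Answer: 2*sqrt(42640200145785)/4113 ≈ 3175.3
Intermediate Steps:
n = 10082368 (n = 16832*(10*(-55) + 1149) = 16832*(-550 + 1149) = 16832*599 = 10082368)
t = -211412/12339 (t = 19216*(-1/5484) + 11040*(-1/810) = -4804/1371 - 368/27 = -211412/12339 ≈ -17.134)
sqrt(t + n) = sqrt(-211412/12339 + 10082368) = sqrt(124406127340/12339) = 2*sqrt(42640200145785)/4113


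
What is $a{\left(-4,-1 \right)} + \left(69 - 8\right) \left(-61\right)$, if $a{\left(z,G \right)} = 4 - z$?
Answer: $-3713$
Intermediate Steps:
$a{\left(-4,-1 \right)} + \left(69 - 8\right) \left(-61\right) = \left(4 - -4\right) + \left(69 - 8\right) \left(-61\right) = \left(4 + 4\right) + 61 \left(-61\right) = 8 - 3721 = -3713$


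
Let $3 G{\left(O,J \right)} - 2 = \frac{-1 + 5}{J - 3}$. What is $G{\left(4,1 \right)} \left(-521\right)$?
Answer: $0$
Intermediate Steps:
$G{\left(O,J \right)} = \frac{2}{3} + \frac{4}{3 \left(-3 + J\right)}$ ($G{\left(O,J \right)} = \frac{2}{3} + \frac{\left(-1 + 5\right) \frac{1}{J - 3}}{3} = \frac{2}{3} + \frac{4 \frac{1}{-3 + J}}{3} = \frac{2}{3} + \frac{4}{3 \left(-3 + J\right)}$)
$G{\left(4,1 \right)} \left(-521\right) = \frac{2 \left(-1 + 1\right)}{3 \left(-3 + 1\right)} \left(-521\right) = \frac{2}{3} \frac{1}{-2} \cdot 0 \left(-521\right) = \frac{2}{3} \left(- \frac{1}{2}\right) 0 \left(-521\right) = 0 \left(-521\right) = 0$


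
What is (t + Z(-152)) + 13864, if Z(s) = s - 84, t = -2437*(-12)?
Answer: 42872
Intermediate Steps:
t = 29244
Z(s) = -84 + s
(t + Z(-152)) + 13864 = (29244 + (-84 - 152)) + 13864 = (29244 - 236) + 13864 = 29008 + 13864 = 42872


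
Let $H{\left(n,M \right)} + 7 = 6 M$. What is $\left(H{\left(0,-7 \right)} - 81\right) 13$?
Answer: $-1690$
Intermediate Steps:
$H{\left(n,M \right)} = -7 + 6 M$
$\left(H{\left(0,-7 \right)} - 81\right) 13 = \left(\left(-7 + 6 \left(-7\right)\right) - 81\right) 13 = \left(\left(-7 - 42\right) - 81\right) 13 = \left(-49 - 81\right) 13 = \left(-130\right) 13 = -1690$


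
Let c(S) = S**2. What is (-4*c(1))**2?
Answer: 16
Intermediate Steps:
(-4*c(1))**2 = (-4*1**2)**2 = (-4*1)**2 = (-4)**2 = 16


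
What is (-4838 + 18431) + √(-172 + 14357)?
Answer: 13593 + √14185 ≈ 13712.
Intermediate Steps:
(-4838 + 18431) + √(-172 + 14357) = 13593 + √14185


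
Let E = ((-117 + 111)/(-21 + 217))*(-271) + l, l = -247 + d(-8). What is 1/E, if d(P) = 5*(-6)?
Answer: -98/26333 ≈ -0.0037216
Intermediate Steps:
d(P) = -30
l = -277 (l = -247 - 30 = -277)
E = -26333/98 (E = ((-117 + 111)/(-21 + 217))*(-271) - 277 = -6/196*(-271) - 277 = -6*1/196*(-271) - 277 = -3/98*(-271) - 277 = 813/98 - 277 = -26333/98 ≈ -268.70)
1/E = 1/(-26333/98) = -98/26333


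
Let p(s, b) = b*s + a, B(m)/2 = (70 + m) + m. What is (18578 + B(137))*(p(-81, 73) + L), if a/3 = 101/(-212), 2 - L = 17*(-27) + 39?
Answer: -11216617035/106 ≈ -1.0582e+8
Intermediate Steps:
L = 422 (L = 2 - (17*(-27) + 39) = 2 - (-459 + 39) = 2 - 1*(-420) = 2 + 420 = 422)
B(m) = 140 + 4*m (B(m) = 2*((70 + m) + m) = 2*(70 + 2*m) = 140 + 4*m)
a = -303/212 (a = 3*(101/(-212)) = 3*(101*(-1/212)) = 3*(-101/212) = -303/212 ≈ -1.4292)
p(s, b) = -303/212 + b*s (p(s, b) = b*s - 303/212 = -303/212 + b*s)
(18578 + B(137))*(p(-81, 73) + L) = (18578 + (140 + 4*137))*((-303/212 + 73*(-81)) + 422) = (18578 + (140 + 548))*((-303/212 - 5913) + 422) = (18578 + 688)*(-1253859/212 + 422) = 19266*(-1164395/212) = -11216617035/106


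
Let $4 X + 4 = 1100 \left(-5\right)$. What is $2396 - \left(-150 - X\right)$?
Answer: $1170$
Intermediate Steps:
$X = -1376$ ($X = -1 + \frac{1100 \left(-5\right)}{4} = -1 + \frac{1}{4} \left(-5500\right) = -1 - 1375 = -1376$)
$2396 - \left(-150 - X\right) = 2396 - \left(-150 - -1376\right) = 2396 - \left(-150 + 1376\right) = 2396 - 1226 = 1170$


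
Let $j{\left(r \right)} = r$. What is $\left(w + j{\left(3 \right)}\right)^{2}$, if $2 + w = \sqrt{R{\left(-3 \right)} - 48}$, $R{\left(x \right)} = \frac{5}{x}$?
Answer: $\frac{\left(3 + i \sqrt{447}\right)^{2}}{9} \approx -48.667 + 14.095 i$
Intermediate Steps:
$w = -2 + \frac{i \sqrt{447}}{3}$ ($w = -2 + \sqrt{\frac{5}{-3} - 48} = -2 + \sqrt{5 \left(- \frac{1}{3}\right) - 48} = -2 + \sqrt{- \frac{5}{3} - 48} = -2 + \sqrt{- \frac{149}{3}} = -2 + \frac{i \sqrt{447}}{3} \approx -2.0 + 7.0475 i$)
$\left(w + j{\left(3 \right)}\right)^{2} = \left(\left(-2 + \frac{i \sqrt{447}}{3}\right) + 3\right)^{2} = \left(1 + \frac{i \sqrt{447}}{3}\right)^{2}$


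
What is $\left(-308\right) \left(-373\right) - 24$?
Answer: $114860$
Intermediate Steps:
$\left(-308\right) \left(-373\right) - 24 = 114884 - 24 = 114860$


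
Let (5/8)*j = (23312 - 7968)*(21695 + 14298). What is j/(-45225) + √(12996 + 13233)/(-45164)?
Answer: -4418212736/226125 - √26229/45164 ≈ -19539.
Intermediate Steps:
j = 4418212736/5 (j = 8*((23312 - 7968)*(21695 + 14298))/5 = 8*(15344*35993)/5 = (8/5)*552276592 = 4418212736/5 ≈ 8.8364e+8)
j/(-45225) + √(12996 + 13233)/(-45164) = (4418212736/5)/(-45225) + √(12996 + 13233)/(-45164) = (4418212736/5)*(-1/45225) + √26229*(-1/45164) = -4418212736/226125 - √26229/45164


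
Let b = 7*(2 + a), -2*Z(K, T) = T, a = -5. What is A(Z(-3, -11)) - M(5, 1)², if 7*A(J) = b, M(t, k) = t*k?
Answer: -28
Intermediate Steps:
M(t, k) = k*t
Z(K, T) = -T/2
b = -21 (b = 7*(2 - 5) = 7*(-3) = -21)
A(J) = -3 (A(J) = (⅐)*(-21) = -3)
A(Z(-3, -11)) - M(5, 1)² = -3 - (1*5)² = -3 - 1*5² = -3 - 1*25 = -3 - 25 = -28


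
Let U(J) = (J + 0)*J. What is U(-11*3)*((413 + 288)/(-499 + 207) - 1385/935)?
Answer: -20985129/4964 ≈ -4227.5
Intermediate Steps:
U(J) = J**2 (U(J) = J*J = J**2)
U(-11*3)*((413 + 288)/(-499 + 207) - 1385/935) = (-11*3)**2*((413 + 288)/(-499 + 207) - 1385/935) = (-33)**2*(701/(-292) - 1385*1/935) = 1089*(701*(-1/292) - 277/187) = 1089*(-701/292 - 277/187) = 1089*(-211971/54604) = -20985129/4964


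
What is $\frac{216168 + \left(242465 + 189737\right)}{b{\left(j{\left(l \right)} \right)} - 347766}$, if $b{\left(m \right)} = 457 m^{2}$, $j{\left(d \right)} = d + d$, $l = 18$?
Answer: $\frac{324185}{122253} \approx 2.6518$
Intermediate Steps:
$j{\left(d \right)} = 2 d$
$\frac{216168 + \left(242465 + 189737\right)}{b{\left(j{\left(l \right)} \right)} - 347766} = \frac{216168 + \left(242465 + 189737\right)}{457 \left(2 \cdot 18\right)^{2} - 347766} = \frac{216168 + 432202}{457 \cdot 36^{2} - 347766} = \frac{648370}{457 \cdot 1296 - 347766} = \frac{648370}{592272 - 347766} = \frac{648370}{244506} = 648370 \cdot \frac{1}{244506} = \frac{324185}{122253}$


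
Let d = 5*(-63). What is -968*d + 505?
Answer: 305425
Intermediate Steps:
d = -315
-968*d + 505 = -968*(-315) + 505 = 304920 + 505 = 305425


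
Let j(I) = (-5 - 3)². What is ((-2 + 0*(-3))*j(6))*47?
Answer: -6016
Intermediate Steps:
j(I) = 64 (j(I) = (-8)² = 64)
((-2 + 0*(-3))*j(6))*47 = ((-2 + 0*(-3))*64)*47 = ((-2 + 0)*64)*47 = -2*64*47 = -128*47 = -6016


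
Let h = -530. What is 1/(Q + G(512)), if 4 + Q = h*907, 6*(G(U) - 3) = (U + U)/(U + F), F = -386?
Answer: -189/90854123 ≈ -2.0803e-6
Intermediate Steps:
G(U) = 3 + U/(3*(-386 + U)) (G(U) = 3 + ((U + U)/(U - 386))/6 = 3 + ((2*U)/(-386 + U))/6 = 3 + (2*U/(-386 + U))/6 = 3 + U/(3*(-386 + U)))
Q = -480714 (Q = -4 - 530*907 = -4 - 480710 = -480714)
1/(Q + G(512)) = 1/(-480714 + 2*(-1737 + 5*512)/(3*(-386 + 512))) = 1/(-480714 + (2/3)*(-1737 + 2560)/126) = 1/(-480714 + (2/3)*(1/126)*823) = 1/(-480714 + 823/189) = 1/(-90854123/189) = -189/90854123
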